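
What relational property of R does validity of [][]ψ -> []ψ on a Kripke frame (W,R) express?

Suppose □□ψ→□ψ is valid. Take Rxy and set V(ψ)={w : xR²w}. Then □□ψ at x, so □ψ at x, so ψ at y, i.e. ∃z(Rxz∧Rzy).

density: forall x forall y (Rxy -> exists z (Rxz & Rzy))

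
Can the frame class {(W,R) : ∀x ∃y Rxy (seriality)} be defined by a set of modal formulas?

This is a Sahlqvist condition; the D axiom □r → ◇r defines it.
Suppose □r→◇r is valid. At any x set V(r)=W. Then □r at x, so ◇r at x, so x has a successor.

Yes — defined by □r → ◇r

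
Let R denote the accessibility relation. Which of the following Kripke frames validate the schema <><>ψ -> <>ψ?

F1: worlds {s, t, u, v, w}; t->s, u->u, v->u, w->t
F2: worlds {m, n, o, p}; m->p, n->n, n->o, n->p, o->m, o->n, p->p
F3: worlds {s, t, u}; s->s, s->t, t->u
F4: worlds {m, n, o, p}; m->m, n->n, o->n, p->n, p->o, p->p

Frame correspondent (Sahlqvist): forall x forall y (x R^2 y -> exists w (y = w & xRw)) — i.e. a generalized confluence (Geach) condition.
F1: fails — wR²s but no w* with s=w* and wRw*.
F2: fails — nR²m but no w with m=w and nRw.
F3: fails — sR²u but no w with u=w and sRw.
F4: holds.

F4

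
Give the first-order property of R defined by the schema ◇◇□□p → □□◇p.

This is a Sahlqvist (Geach-type) schema ◇^2□^2p → □^2◇^1p.
First-order correspondent: ∀x ∀y ∀z ((xR²y ∧ xR²z) → ∃w (yR²w ∧ zRw)).

∀x ∀y ∀z ((xR²y ∧ xR²z) → ∃w (yR²w ∧ zRw))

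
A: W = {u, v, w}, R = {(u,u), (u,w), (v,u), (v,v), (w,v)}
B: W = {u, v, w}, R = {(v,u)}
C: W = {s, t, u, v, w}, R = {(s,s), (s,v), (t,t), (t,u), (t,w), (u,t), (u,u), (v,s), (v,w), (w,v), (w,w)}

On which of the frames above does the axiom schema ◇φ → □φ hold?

This is the axiom for partial functionality; its first-order frame correspondent is ∀x ∀y ∀z (Rxy ∧ Rxz → y = z).
A: fails — u sees both u and w.
B: satisfies the condition.
C: fails — s sees both s and v.
Valid on: B.

B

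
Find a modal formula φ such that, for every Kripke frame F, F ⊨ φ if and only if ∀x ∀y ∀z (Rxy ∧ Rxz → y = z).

This is partial functionality; the standard corresponding axiom is CD: ◇s → □s.
Suppose ◇s→□s is valid. Take Rxy, Rxz and set V(s)={y}. Then ◇s at x, so □s at x, so s at z, i.e. z=y.

◇s → □s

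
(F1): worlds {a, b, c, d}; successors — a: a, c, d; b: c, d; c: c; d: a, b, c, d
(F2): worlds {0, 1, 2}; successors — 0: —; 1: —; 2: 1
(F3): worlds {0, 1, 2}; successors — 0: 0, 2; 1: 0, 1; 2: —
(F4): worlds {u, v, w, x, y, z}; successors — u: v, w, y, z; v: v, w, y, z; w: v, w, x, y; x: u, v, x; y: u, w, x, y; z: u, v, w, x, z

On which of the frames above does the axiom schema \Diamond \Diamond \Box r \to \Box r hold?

(F2)

The schema corresponds to a generalized confluence (Geach) condition: \forall x \forall y \forall z ((x R^2 y \wedge xRz) \to \exists w (yRw \wedge z = w)).
(F1): fails — aR²b, aRa but no w with bRw and a=w.
(F2): condition met.
(F3): fails — 0R²2, 0R0 but no w with 2Rw and 0=w.
(F4): fails — uR²w, uRz but no t with wRt and z=t.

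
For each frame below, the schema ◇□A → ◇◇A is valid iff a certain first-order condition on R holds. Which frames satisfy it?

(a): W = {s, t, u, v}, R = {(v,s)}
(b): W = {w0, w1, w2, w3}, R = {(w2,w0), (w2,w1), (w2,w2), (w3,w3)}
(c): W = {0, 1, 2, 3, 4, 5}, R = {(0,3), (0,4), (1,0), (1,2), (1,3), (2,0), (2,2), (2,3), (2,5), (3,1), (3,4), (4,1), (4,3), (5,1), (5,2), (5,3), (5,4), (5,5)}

The schema corresponds to a generalized confluence (Geach) condition: ∀x ∀y (xRy → ∃w (yRw ∧ xR²w)).
(a): fails — vRs but no w with sRw and vR²w.
(b): fails — w2Rw0 but no w with w0Rw and w2R²w.
(c): ✓.
Valid on: (c).

(c)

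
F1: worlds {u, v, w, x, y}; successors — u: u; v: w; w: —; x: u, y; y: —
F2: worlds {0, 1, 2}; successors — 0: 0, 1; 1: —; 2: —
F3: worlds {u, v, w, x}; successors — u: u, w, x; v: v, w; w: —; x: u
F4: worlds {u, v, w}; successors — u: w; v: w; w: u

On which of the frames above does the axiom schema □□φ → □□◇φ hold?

F1

This is the axiom for a generalized confluence (Geach) condition; its first-order frame correspondent is ∀x ∀z (xR²z → ∃w (xR²w ∧ zRw)).
F1: holds.
F2: fails — 0R²1 but no w with 0R²w and 1Rw.
F3: fails — uR²w but no t with uR²t and wRt.
F4: fails — uR²u but no t with uR²t and uRt.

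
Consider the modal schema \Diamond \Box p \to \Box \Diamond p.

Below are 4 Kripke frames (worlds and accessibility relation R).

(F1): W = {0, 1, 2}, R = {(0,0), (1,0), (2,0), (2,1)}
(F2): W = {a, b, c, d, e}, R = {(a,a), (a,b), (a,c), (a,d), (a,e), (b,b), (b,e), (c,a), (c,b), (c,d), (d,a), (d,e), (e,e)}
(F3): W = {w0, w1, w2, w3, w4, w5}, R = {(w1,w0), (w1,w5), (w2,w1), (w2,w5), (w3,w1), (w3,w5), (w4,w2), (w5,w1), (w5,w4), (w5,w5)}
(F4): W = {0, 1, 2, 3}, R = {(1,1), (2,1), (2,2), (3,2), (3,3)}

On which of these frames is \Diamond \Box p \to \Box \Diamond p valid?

This is the axiom for convergence; its first-order frame correspondent is \forall x \forall y \forall z (Rxy \wedge Rxz \to \exists w (Ryw \wedge Rzw)).
(F1): condition met.
(F2): fails — Rae and Rac but e and c have no common successor.
(F3): fails — Rw1w5 and Rw1w0 but w5 and w0 have no common successor.
(F4): condition met.

(F1), (F4)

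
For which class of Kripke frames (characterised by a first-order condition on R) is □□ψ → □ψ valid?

Density

Suppose □□ψ→□ψ is valid. Take Rxy and set V(ψ)={w : xR²w}. Then □□ψ at x, so □ψ at x, so ψ at y, i.e. ∃z(Rxz∧Rzy).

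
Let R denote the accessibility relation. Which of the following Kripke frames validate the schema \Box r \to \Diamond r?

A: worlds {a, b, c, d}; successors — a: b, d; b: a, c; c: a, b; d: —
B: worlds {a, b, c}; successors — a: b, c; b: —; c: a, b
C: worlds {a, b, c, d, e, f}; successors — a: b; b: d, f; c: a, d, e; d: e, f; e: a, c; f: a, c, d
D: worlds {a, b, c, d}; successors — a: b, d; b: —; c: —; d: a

C

This is the axiom for seriality; its first-order frame correspondent is \forall x \exists y Rxy.
A: fails — world d has no successor.
B: fails — world b has no successor.
C: ✓.
D: fails — world b has no successor.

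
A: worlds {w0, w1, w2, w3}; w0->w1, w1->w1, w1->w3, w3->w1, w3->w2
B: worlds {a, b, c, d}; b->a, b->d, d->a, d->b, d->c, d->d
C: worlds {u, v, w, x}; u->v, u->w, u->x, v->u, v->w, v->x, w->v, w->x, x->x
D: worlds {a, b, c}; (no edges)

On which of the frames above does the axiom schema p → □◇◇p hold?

D

This is the axiom for a generalized confluence (Geach) condition; its first-order frame correspondent is ∀x ∀z (xRz → ∃w (x = w ∧ zR²w)).
A: fails — w0Rw1 but no w with w0=w and w1R²w.
B: fails — bRa but no w with b=w and aR²w.
C: fails — uRv but no t with u=t and vR²t.
D: satisfies the condition.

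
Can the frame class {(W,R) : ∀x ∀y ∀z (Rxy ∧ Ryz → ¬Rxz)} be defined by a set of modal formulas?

Any modally definable frame class is closed under surjective bounded morphisms.
The 5-cycle (worlds a,b,c,d,e with a→b→c→d→e→a) is intransitive. Mapping every world to a single reflexive point • is a surjective bounded morphism; the reflexive point is not intransitive (R••∧R•• but R••).
Hence intransitivity is not modally definable.

No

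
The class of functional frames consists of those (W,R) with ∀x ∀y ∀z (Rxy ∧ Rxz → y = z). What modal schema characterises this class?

◇q → □q

This is partial functionality; the standard corresponding axiom is CD: ◇q → □q.
Suppose ◇q→□q is valid. Take Rxy, Rxz and set V(q)={y}. Then ◇q at x, so □q at x, so q at z, i.e. z=y.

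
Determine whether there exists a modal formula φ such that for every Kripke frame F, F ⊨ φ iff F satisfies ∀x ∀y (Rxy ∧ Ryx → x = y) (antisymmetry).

Any modally definable frame class is closed under surjective bounded morphisms.
The 8-cycle (worlds w0,w1,w2,w3,w4,w5,w6,w7 with w0→w1→w2→w3→w4→w5→w6→w7→w0) is antisymmetric. Sending even-indexed worlds to s and odd-indexed worlds to t is a surjective bounded morphism onto the two-world frame with s↔t, which is not antisymmetric.
Hence antisymmetry is not modally definable.

No — not modally definable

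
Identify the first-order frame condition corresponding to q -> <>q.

Reflexivity

Equivalently (dual form): □q → q.
Suppose □q→q is valid. At any x set V(q)={w : Rxw}. Then □q holds at x, so q holds at x, i.e. Rxx.
Conversely, on a frame with reflexivity the schema holds at every world under every valuation.
Frame condition: forall x Rxx.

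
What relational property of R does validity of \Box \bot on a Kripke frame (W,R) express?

This schema is the Ver axiom.
Its frame correspondent is emptiness of R — \forall x \forall y \neg Rxy.

Emptiness of R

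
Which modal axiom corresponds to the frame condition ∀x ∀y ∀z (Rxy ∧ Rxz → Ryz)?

◇s → □◇s

This is the Euclidean property; the standard corresponding axiom is 5: ◇s → □◇s.
Suppose ◇s→□◇s is valid. Take Rxy, Rxz and set V(s)={y}. Then ◇s at x, so □◇s at x, so ◇s at z, so some w with Rzw has s; w=y, i.e. Rzy. By symmetry of the argument, Ryz.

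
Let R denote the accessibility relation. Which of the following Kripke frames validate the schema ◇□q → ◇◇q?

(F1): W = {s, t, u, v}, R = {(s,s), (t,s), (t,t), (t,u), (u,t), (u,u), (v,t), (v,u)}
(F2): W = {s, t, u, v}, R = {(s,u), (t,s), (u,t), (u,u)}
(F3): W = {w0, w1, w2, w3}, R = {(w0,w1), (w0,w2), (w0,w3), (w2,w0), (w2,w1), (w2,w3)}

This is the axiom for a generalized confluence (Geach) condition; its first-order frame correspondent is ∀x ∀y (xRy → ∃w (yRw ∧ xR²w)).
(F1): ✓.
(F2): ✓.
(F3): fails — w0Rw1 but no w with w1Rw and w0R²w.
Valid on: (F1), (F2).

(F1), (F2)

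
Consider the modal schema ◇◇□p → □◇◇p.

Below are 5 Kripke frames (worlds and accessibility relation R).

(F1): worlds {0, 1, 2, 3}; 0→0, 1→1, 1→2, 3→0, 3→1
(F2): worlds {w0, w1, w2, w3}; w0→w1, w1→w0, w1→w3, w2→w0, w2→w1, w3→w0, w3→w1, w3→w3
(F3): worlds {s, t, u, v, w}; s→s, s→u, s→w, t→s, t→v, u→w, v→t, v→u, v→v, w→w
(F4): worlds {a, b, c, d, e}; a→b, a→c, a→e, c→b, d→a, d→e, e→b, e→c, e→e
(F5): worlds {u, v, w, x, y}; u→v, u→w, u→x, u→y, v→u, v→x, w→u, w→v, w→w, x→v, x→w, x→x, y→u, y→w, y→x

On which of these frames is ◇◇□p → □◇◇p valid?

This is the axiom for a generalized confluence (Geach) condition; its first-order frame correspondent is ∀x ∀y ∀z ((xR²y ∧ xRz) → ∃w (yRw ∧ zR²w)).
(F1): fails — 1R²1, 1R2 but no w with 1Rw and 2R²w.
(F2): fails — w1R²w0, w1Rw0 but no w with w0Rw and w0R²w.
(F3): fails — vR²t, vRu but no w* with tRw* and uR²w*.
(F4): fails — aR²b, aRb but no w with bRw and bR²w.
(F5): holds.
Valid on: (F5).

(F5)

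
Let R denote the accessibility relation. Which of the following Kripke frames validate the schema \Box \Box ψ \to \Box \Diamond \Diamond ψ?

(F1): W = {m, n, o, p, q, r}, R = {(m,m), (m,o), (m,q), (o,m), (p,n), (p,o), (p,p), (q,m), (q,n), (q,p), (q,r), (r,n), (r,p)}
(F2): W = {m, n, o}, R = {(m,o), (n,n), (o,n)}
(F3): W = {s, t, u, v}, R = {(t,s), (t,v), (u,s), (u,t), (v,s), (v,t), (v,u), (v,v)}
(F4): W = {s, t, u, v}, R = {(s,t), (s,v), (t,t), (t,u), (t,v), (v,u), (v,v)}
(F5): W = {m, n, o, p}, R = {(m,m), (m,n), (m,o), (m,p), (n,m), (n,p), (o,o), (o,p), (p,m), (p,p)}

(F2), (F5)

This is the axiom for a generalized confluence (Geach) condition; its first-order frame correspondent is \forall x \forall z (xRz \to \exists w (x R^2 w \wedge z R^2 w)).
(F1): fails — pRn but no w with pR²w and nR²w.
(F2): condition met.
(F3): fails — tRs but no w with tR²w and sR²w.
(F4): fails — tRu but no w with tR²w and uR²w.
(F5): condition met.
Valid on: (F2), (F5).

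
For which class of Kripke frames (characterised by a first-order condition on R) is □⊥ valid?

Emptiness of R

□⊥ is valid iff no world has any successor (otherwise □⊥ fails at any world with one).
The converse is a direct semantic check.
Frame condition: ∀x ∀y ¬Rxy.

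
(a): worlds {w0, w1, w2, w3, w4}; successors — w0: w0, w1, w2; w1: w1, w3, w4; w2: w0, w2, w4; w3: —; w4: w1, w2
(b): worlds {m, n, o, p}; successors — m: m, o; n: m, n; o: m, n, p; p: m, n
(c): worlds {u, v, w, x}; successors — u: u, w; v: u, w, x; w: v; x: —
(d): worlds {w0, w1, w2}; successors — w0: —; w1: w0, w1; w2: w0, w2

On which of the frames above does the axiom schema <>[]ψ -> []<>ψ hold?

(b)

This is the axiom for convergence; its first-order frame correspondent is forall x forall y forall z (Rxy & Rxz -> exists w (Ryw & Rzw)).
(a): fails — Rw1w1 and Rw1w3 but w1 and w3 have no common successor.
(b): holds.
(c): fails — Ruw and Ruu but w and u have no common successor.
(d): fails — Rw1w1 and Rw1w0 but w1 and w0 have no common successor.
Valid on: (b).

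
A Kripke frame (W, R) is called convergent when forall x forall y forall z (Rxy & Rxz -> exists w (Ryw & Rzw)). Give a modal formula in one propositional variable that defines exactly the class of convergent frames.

This is convergence; the standard corresponding axiom is .2: ◇□q → □◇q.
Suppose ◇□q→□◇q is valid. Take Rxy, Rxz and set V(q)={w : Ryw}. Then □q at y so ◇□q at x, so □◇q at x, so ◇q at z, giving w with Rzw and Ryw.

◇□q → □◇q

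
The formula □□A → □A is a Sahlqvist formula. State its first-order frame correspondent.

density

Suppose □□A→□A is valid. Take Rxy and set V(A)={w : xR²w}. Then □□A at x, so □A at x, so A at y, i.e. ∃z(Rxz∧Rzy).
Conversely, on a frame with density the schema holds at every world under every valuation.
So the correspondent is density.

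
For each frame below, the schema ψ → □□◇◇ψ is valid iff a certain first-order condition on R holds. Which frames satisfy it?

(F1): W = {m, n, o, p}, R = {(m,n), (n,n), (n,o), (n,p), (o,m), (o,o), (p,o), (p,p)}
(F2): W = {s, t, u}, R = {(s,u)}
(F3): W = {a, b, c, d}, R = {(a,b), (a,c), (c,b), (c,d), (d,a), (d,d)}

Frame correspondent (Sahlqvist): ∀x ∀z (xR²z → ∃w (x = w ∧ zR²w)) — i.e. a generalized confluence (Geach) condition.
(F1): fails — nR²p but no w with n=w and pR²w.
(F2): ✓.
(F3): fails — aR²b but no w with a=w and bR²w.

(F2)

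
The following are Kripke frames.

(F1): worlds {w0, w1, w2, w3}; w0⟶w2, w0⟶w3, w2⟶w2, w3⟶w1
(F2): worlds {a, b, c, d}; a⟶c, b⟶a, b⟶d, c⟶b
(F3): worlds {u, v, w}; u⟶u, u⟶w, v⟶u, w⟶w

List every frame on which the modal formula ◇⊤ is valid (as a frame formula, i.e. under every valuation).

(F3)

This is the axiom for seriality; its first-order frame correspondent is ∀x ∃y Rxy.
(F1): fails — world w1 has no successor.
(F2): fails — world d has no successor.
(F3): holds.
Valid on: (F3).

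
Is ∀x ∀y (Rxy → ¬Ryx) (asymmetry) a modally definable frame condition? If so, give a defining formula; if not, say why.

If a class were modally definable it would be closed under surjective bounded morphisms (Goldblatt–Thomason).
The 4-cycle (worlds w0,w1,w2,w3 with w0→w1→w2→w3→w0) is asymmetric. Mapping every world to a single reflexive point • is a surjective bounded morphism, and the reflexive point is not asymmetric (R•• but asymmetry requires ¬R••).
Hence asymmetry is not modally definable.

Not modally definable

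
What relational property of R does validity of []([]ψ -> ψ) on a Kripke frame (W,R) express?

Suppose □(□ψ→ψ) is valid. Take Rxy and set V(ψ)={w : Ryw}. Then at y, □ψ holds; since □(□ψ→ψ) at x, □ψ→ψ at y, so ψ at y, i.e. Ryy.
The converse is a direct semantic check.
Frame condition: forall x forall y (Rxy -> Ryy).

Shift-reflexivity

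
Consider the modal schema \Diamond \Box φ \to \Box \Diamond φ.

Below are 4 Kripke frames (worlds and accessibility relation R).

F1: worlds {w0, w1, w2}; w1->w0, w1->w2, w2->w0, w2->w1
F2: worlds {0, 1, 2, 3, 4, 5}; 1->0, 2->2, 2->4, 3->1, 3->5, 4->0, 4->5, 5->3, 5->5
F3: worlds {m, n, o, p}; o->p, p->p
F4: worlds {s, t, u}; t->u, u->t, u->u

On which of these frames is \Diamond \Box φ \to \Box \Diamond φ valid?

The schema corresponds to convergence: \forall x \forall y \forall z (Rxy \wedge Rxz \to \exists w (Ryw \wedge Rzw)).
F1: fails — Rw1w2 and Rw1w0 but w2 and w0 have no common successor.
F2: fails — R10 and R10 but 0 and 0 have no common successor.
F3: condition met.
F4: condition met.

F3, F4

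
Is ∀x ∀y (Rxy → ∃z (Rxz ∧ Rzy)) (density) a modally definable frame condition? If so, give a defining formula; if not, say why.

Yes, by □□r → □r

This is a Sahlqvist condition; the C4 axiom □□r → □r defines it.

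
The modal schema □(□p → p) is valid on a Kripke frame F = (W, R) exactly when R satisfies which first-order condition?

shift-reflexivity: ∀x ∀y (Rxy → Ryy)

Suppose □(□p→p) is valid. Take Rxy and set V(p)={w : Ryw}. Then at y, □p holds; since □(□p→p) at x, □p→p at y, so p at y, i.e. Ryy.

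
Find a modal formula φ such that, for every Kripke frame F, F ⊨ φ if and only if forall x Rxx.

This is reflexivity; the standard corresponding axiom is T: □q → q.
Suppose □q→q is valid. At any x set V(q)={w : Rxw}. Then □q holds at x, so q holds at x, i.e. Rxx.

□q → q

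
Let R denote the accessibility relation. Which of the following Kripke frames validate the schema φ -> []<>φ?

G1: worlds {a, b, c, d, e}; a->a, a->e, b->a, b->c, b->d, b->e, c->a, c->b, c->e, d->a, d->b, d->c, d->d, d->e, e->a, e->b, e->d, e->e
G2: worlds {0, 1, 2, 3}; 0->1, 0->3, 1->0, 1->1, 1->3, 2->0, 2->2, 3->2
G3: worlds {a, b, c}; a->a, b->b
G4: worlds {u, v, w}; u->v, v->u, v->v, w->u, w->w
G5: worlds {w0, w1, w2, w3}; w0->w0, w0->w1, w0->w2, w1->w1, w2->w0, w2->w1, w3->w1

Frame correspondent (Sahlqvist): forall x forall y (Rxy -> Ryx) — i.e. symmetry.
G1: fails — Rdc but not Rcd.
G2: fails — R32 but not R23.
G3: holds.
G4: fails — Rwu but not Ruw.
G5: fails — Rw3w1 but not Rw1w3.
Valid on: G3.

G3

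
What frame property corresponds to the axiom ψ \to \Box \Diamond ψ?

Symmetry

Suppose ψ→□◇ψ is valid. Take Rxy and set V(ψ)={x}. Then ψ at x, so □◇ψ at x, so ◇ψ at y, so some z with Ryz has ψ; z=x, i.e. Ryx.
The converse is a direct semantic check.
So the correspondent is symmetry.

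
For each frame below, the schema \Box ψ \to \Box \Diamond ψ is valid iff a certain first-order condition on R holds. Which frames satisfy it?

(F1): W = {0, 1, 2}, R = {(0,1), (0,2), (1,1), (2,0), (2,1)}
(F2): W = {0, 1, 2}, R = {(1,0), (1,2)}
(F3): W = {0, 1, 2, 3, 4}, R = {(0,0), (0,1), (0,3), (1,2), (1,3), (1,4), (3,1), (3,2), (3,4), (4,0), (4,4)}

This is the axiom for a generalized confluence (Geach) condition; its first-order frame correspondent is \forall x \forall z (xRz \to \exists w (xRw \wedge zRw)).
(F1): satisfies the condition.
(F2): fails — 1R0 but no w with 1Rw and 0Rw.
(F3): fails — 1R2 but no w with 1Rw and 2Rw.
Valid on: (F1).

(F1)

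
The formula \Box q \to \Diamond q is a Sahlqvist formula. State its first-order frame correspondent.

seriality: \forall x \exists y Rxy

Suppose □q→◇q is valid. At any x set V(q)=W. Then □q at x, so ◇q at x, so x has a successor.
The converse is a direct semantic check.
So the correspondent is seriality.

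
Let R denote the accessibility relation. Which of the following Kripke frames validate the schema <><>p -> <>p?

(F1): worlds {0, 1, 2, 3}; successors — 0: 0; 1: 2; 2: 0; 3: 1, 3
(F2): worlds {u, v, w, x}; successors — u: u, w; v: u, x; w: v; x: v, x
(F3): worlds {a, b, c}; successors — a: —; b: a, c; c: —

The schema corresponds to transitivity: forall x forall y forall z (Rxy & Ryz -> Rxz).
(F1): fails — R31 and R12 but not R32.
(F2): fails — Ruw and Rwv but not Ruv.
(F3): condition met.

(F3)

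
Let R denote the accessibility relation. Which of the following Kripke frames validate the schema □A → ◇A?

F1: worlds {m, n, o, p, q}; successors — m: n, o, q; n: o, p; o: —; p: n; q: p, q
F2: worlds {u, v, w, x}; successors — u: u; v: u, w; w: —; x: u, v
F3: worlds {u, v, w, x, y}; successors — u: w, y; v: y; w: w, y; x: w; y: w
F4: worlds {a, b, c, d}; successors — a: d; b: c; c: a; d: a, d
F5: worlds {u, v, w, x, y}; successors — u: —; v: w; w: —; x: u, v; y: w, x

Frame correspondent (Sahlqvist): ∀x ∃y Rxy — i.e. seriality.
F1: fails — world o has no successor.
F2: fails — world w has no successor.
F3: condition met.
F4: condition met.
F5: fails — world u has no successor.
Valid on: F3, F4.

F3, F4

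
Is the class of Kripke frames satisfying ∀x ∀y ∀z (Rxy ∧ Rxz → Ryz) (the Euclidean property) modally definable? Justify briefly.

Yes — defined by ◇q → □◇q

Yes: it is the Euclidean property, defined by the 5 schema ◇q → □◇q.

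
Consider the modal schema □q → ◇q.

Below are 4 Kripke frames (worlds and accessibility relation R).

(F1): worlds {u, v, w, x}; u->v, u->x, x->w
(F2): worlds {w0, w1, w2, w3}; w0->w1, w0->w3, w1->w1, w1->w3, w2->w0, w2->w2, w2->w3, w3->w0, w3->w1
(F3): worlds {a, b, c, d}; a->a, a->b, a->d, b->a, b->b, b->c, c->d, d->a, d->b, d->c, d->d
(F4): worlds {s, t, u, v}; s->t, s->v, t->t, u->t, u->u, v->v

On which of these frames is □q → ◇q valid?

This is the axiom for seriality; its first-order frame correspondent is ∀x ∃y Rxy.
(F1): fails — world v has no successor.
(F2): ✓.
(F3): ✓.
(F4): ✓.

(F2), (F3), (F4)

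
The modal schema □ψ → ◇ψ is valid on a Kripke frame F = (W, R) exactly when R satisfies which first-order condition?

Suppose □ψ→◇ψ is valid. At any x set V(ψ)=W. Then □ψ at x, so ◇ψ at x, so x has a successor.

Seriality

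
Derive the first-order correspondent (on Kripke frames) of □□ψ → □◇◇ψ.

∀x ∀z (xRz → ∃w (xR²w ∧ zR²w))

This is a Sahlqvist (Geach-type) schema ◇^0□^2ψ → □^1◇^2ψ.
Minimal-valuation argument: fix x; take any y with xR^0y and any z with xR^1z. Set V(ψ) to the set of worlds R-reachable from y in exactly 2 steps. Then □^2ψ holds at y, so the antecedent holds at x; validity forces ◇^2ψ at z, giving a w with zR^2w and yR^2w.
First-order correspondent: ∀x ∀z (xRz → ∃w (xR²w ∧ zR²w)).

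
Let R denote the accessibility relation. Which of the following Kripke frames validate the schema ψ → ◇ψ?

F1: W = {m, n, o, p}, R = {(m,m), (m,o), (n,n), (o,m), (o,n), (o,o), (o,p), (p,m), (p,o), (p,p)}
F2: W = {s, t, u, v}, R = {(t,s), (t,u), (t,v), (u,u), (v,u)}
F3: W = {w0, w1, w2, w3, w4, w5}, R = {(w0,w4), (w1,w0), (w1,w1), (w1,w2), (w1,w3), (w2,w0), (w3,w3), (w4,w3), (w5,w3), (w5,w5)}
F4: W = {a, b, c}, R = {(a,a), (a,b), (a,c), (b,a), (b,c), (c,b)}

The schema corresponds to reflexivity: ∀x Rxx.
F1: ✓.
F2: fails — world s does not see itself.
F3: fails — world w0 does not see itself.
F4: fails — world b does not see itself.

F1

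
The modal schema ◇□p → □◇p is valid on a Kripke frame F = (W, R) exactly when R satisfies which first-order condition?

convergence: ∀x ∀y ∀z (Rxy ∧ Rxz → ∃w (Ryw ∧ Rzw))

This is the .2 axiom.
It corresponds to convergence: ∀x ∀y ∀z (Rxy ∧ Rxz → ∃w (Ryw ∧ Rzw)).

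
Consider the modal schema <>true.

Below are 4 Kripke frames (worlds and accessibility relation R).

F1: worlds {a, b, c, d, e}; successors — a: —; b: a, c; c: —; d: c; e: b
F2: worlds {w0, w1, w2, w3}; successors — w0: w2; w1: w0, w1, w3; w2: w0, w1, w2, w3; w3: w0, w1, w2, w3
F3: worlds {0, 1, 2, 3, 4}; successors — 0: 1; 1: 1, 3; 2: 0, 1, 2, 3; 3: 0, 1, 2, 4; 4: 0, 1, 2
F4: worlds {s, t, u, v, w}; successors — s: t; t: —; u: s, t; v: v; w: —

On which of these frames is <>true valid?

F2, F3

Frame correspondent (Sahlqvist): forall x exists y Rxy — i.e. seriality.
F1: fails — world a has no successor.
F2: satisfies the condition.
F3: satisfies the condition.
F4: fails — world t has no successor.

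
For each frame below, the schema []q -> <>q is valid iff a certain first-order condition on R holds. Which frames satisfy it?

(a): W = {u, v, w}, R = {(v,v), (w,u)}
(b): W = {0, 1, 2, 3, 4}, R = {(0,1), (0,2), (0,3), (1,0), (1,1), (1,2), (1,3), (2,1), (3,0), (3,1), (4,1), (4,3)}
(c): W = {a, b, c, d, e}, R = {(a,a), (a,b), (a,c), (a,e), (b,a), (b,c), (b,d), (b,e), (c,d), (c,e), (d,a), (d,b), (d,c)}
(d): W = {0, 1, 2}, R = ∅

(b)

Frame correspondent (Sahlqvist): forall x exists y Rxy — i.e. seriality.
(a): fails — world u has no successor.
(b): holds.
(c): fails — world e has no successor.
(d): fails — world 0 has no successor.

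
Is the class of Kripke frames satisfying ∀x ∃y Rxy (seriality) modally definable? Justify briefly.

Definable; □p → ◇p defines it

Yes: it is seriality, defined by the D schema □p → ◇p.
Suppose □p→◇p is valid. At any x set V(p)=W. Then □p at x, so ◇p at x, so x has a successor.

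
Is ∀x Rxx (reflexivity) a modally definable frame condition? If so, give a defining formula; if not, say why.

The condition is reflexivity. A defining modal formula is □p → p.

Yes — defined by □p → p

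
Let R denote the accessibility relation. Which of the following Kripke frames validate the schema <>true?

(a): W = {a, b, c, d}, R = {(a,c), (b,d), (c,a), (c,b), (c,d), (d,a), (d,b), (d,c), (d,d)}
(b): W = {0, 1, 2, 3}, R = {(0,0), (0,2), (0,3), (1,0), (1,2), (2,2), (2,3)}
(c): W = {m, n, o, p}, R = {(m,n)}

(a)

Frame correspondent (Sahlqvist): forall x exists y Rxy — i.e. seriality.
(a): ✓.
(b): fails — world 3 has no successor.
(c): fails — world n has no successor.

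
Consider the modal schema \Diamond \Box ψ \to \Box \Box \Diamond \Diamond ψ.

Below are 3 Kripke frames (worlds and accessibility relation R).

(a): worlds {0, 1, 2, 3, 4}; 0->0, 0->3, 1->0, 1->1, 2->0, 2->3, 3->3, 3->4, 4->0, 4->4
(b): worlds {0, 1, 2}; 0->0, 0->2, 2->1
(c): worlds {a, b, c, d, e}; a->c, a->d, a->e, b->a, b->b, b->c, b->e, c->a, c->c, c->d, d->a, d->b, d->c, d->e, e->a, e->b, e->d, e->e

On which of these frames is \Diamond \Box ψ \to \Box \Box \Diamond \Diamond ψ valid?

Frame correspondent (Sahlqvist): \forall x \forall y \forall z ((xRy \wedge x R^2 z) \to \exists w (yRw \wedge z R^2 w)) — i.e. a generalized confluence (Geach) condition.
(a): holds.
(b): fails — 0R0, 0R²1 but no w with 0Rw and 1R²w.
(c): holds.
Valid on: (a), (c).

(a), (c)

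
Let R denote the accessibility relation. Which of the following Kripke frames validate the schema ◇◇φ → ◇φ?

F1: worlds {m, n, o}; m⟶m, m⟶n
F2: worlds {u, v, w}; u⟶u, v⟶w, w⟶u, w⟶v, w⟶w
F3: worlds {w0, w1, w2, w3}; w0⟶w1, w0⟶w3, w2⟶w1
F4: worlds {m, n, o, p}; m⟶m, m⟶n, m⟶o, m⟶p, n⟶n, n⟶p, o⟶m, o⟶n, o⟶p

The schema corresponds to transitivity: ∀x ∀y ∀z (Rxy ∧ Ryz → Rxz).
F1: ✓.
F2: fails — Rvw and Rwu but not Rvu.
F3: ✓.
F4: fails — Rom and Rmo but not Roo.
Valid on: F1, F3.

F1, F3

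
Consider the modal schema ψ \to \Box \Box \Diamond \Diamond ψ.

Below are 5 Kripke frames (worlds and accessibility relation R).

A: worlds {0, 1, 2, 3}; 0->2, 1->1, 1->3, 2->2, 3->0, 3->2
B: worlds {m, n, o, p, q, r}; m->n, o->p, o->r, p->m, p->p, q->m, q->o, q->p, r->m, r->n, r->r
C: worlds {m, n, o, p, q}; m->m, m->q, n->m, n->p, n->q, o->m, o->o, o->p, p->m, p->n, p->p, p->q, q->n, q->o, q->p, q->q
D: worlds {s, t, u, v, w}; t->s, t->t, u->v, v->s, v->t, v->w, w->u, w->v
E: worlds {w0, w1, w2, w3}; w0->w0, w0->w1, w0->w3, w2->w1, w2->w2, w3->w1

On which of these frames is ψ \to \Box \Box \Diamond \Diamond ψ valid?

C

This is the axiom for a generalized confluence (Geach) condition; its first-order frame correspondent is \forall x \forall z (x R^2 z \to \exists w (x = w \wedge z R^2 w)).
A: fails — 0R²2 but no w with 0=w and 2R²w.
B: fails — oR²m but no w with o=w and mR²w.
C: satisfies the condition.
D: fails — tR²s but no w* with t=w* and sR²w*.
E: fails — w0R²w1 but no w with w0=w and w1R²w.
Valid on: C.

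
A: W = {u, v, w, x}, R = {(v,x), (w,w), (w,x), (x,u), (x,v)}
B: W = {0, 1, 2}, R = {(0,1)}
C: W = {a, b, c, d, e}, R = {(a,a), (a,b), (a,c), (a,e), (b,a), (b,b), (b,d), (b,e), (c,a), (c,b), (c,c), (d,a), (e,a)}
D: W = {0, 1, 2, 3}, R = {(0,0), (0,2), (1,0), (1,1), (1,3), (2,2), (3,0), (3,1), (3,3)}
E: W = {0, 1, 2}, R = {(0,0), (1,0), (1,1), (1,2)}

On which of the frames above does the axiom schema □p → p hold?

The schema corresponds to reflexivity: ∀x Rxx.
A: fails — world u does not see itself.
B: fails — world 0 does not see itself.
C: fails — world d does not see itself.
D: holds.
E: fails — world 2 does not see itself.
Valid on: D.

D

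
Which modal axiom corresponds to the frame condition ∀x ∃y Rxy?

□r → ◇r

The condition is seriality. The D schema □r → ◇r defines it.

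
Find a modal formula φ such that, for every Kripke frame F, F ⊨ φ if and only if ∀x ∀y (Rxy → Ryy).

A defining formula is □(□r → r) (the T□ axiom).
Suppose □(□r→r) is valid. Take Rxy and set V(r)={w : Ryw}. Then at y, □r holds; since □(□r→r) at x, □r→r at y, so r at y, i.e. Ryy.

□(□r → r)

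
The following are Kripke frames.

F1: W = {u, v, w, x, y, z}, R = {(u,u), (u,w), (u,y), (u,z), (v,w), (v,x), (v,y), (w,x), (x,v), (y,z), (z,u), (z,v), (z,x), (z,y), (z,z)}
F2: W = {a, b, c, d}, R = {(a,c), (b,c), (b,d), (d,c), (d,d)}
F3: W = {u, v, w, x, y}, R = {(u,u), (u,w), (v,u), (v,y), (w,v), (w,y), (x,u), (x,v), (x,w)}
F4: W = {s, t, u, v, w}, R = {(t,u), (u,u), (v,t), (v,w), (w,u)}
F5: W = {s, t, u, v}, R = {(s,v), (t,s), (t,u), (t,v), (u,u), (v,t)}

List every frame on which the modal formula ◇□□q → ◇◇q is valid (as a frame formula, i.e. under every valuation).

F4

This is the axiom for a generalized confluence (Geach) condition; its first-order frame correspondent is ∀x ∀y (xRy → ∃w (yR²w ∧ xR²w)).
F1: fails — wRx but no t with xR²t and wR²t.
F2: fails — aRc but no w with cR²w and aR²w.
F3: fails — vRy but no t with yR²t and vR²t.
F4: condition met.
F5: fails — sRv but no w with vR²w and sR²w.
Valid on: F4.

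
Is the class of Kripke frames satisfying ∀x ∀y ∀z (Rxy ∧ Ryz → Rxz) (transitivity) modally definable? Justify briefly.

This is a Sahlqvist condition; the 4 axiom □q → □□q defines it.
Suppose □q→□□q is valid. Take Rxy, Ryz and set V(q)={w : Rxw}. Then □q at x, so □□q at x, so □q at y, so q at z, i.e. Rxz.

Yes — defined by □q → □□q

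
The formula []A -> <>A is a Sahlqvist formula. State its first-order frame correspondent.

Suppose □A→◇A is valid. At any x set V(A)=W. Then □A at x, so ◇A at x, so x has a successor.

Seriality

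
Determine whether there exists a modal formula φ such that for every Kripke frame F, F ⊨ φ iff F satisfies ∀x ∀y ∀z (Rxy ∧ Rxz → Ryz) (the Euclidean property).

Yes: it is the Euclidean property, defined by the 5 schema ◇p → □◇p.
Suppose ◇p→□◇p is valid. Take Rxy, Rxz and set V(p)={y}. Then ◇p at x, so □◇p at x, so ◇p at z, so some w with Rzw has p; w=y, i.e. Rzy. By symmetry of the argument, Ryz.

Yes — defined by ◇p → □◇p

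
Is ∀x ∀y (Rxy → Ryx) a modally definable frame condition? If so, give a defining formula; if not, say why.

Definable; r → □◇r defines it

Yes: it is symmetry, defined by the B schema r → □◇r.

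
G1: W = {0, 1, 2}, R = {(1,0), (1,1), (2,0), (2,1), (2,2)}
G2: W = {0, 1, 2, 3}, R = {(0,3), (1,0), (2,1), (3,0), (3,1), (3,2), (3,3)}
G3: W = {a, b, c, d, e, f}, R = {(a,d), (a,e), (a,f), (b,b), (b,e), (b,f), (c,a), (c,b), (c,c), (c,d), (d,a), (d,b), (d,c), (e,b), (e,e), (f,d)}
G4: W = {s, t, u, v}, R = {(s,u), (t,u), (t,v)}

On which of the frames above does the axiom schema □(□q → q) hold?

none

This is the axiom for shift-reflexivity; its first-order frame correspondent is ∀x ∀y (Rxy → Ryy).
G1: fails — R10 but not R00.
G2: fails — R10 but not R00.
G3: fails — Rcd but not Rdd.
G4: fails — Rsu but not Ruu.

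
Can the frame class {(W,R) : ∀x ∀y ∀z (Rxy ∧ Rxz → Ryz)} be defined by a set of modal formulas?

Definable; ◇r → □◇r defines it

This is a Sahlqvist condition; the 5 axiom ◇r → □◇r defines it.
Suppose ◇r→□◇r is valid. Take Rxy, Rxz and set V(r)={y}. Then ◇r at x, so □◇r at x, so ◇r at z, so some w with Rzw has r; w=y, i.e. Rzy. By symmetry of the argument, Ryz.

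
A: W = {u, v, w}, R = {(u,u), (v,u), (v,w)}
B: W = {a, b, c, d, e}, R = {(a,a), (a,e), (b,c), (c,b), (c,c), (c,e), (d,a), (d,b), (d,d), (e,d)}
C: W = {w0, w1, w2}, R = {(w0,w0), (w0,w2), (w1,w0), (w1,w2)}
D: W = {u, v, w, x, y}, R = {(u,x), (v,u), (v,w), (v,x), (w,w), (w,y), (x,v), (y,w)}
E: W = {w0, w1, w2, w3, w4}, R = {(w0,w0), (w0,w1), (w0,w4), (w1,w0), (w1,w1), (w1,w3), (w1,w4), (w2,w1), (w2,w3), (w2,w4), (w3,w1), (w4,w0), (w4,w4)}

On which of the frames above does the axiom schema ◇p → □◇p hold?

none

The schema corresponds to the Euclidean property: ∀x ∀y ∀z (Rxy ∧ Rxz → Ryz).
A: fails — Rvu and Rvw but not Ruw.
B: fails — Rae and Rae but not Ree.
C: fails — Rw0w2 and Rw0w2 but not Rw2w2.
D: fails — Rux and Rux but not Rxx.
E: fails — Rw0w4 and Rw0w1 but not Rw4w1.
Valid on no frame.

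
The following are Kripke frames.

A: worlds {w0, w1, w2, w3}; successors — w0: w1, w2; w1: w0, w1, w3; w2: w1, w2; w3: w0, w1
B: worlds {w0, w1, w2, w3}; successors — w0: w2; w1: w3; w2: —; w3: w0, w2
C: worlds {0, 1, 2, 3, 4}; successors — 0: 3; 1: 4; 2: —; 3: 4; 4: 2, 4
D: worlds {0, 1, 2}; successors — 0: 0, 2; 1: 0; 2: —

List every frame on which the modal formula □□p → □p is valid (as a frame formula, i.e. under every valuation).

A, D

The schema corresponds to density: ∀x ∀y (Rxy → ∃z (Rxz ∧ Rzy)).
A: holds.
B: fails — Rw0w2 but no z with Rw0z and Rzw2.
C: fails — R03 but no z with R0z and Rz3.
D: holds.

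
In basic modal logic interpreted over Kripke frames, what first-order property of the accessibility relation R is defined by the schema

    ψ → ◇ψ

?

Replacing ψ by ¬ψ and contraposing gives the equivalent schema □ψ → ψ.
Suppose □ψ→ψ is valid. At any x set V(ψ)={w : Rxw}. Then □ψ holds at x, so ψ holds at x, i.e. Rxx.
Conversely, any frame satisfying ∀x Rxx validates the schema.
So the correspondent is reflexivity.

reflexivity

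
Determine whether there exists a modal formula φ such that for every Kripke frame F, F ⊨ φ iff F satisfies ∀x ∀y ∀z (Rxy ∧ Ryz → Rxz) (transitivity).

Yes — defined by □p → □□p

This is a Sahlqvist condition; the 4 axiom □p → □□p defines it.
Suppose □p→□□p is valid. Take Rxy, Ryz and set V(p)={w : Rxw}. Then □p at x, so □□p at x, so □p at y, so p at z, i.e. Rxz.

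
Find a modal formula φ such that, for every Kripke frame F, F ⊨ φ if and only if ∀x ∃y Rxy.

□s → ◇s

A defining formula is □s → ◇s (the D axiom).
Suppose □s→◇s is valid. At any x set V(s)=W. Then □s at x, so ◇s at x, so x has a successor.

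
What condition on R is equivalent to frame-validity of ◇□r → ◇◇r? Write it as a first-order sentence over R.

∀x ∀y (xRy → ∃w (yRw ∧ xR²w))

This is a Sahlqvist (Geach-type) schema ◇^1□^1r → □^0◇^2r.
First-order correspondent: ∀x ∀y (xRy → ∃w (yRw ∧ xR²w)).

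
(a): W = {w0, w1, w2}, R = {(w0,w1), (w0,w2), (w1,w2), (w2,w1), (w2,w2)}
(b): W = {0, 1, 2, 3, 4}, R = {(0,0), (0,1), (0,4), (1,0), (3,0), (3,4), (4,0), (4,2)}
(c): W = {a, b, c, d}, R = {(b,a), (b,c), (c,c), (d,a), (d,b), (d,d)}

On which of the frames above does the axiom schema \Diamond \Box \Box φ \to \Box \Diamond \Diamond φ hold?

(a)

The schema corresponds to a generalized confluence (Geach) condition: \forall x \forall y \forall z ((xRy \wedge xRz) \to \exists w (y R^2 w \wedge z R^2 w)).
(a): condition met.
(b): fails — 4R0, 4R2 but no w with 0R²w and 2R²w.
(c): fails — bRa, bRa but no w with aR²w and aR²w.
Valid on: (a).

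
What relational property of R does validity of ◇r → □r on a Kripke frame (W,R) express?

Partial functionality

Suppose ◇r→□r is valid. Take Rxy, Rxz and set V(r)={y}. Then ◇r at x, so □r at x, so r at z, i.e. z=y.
Conversely, on a frame with partial functionality the schema holds at every world under every valuation.
Frame condition: ∀x ∀y ∀z (Rxy ∧ Rxz → y = z).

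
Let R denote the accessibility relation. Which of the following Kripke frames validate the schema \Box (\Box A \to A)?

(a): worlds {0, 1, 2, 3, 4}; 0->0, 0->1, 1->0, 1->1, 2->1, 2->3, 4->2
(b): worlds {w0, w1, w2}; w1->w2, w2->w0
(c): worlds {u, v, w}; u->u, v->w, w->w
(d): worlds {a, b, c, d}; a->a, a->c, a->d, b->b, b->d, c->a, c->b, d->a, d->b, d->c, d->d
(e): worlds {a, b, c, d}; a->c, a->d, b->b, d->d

Frame correspondent (Sahlqvist): \forall x \forall y (Rxy \to Ryy) — i.e. shift-reflexivity.
(a): fails — R23 but not R33.
(b): fails — Rw1w2 but not Rw2w2.
(c): condition met.
(d): fails — Rdc but not Rcc.
(e): fails — Rac but not Rcc.

(c)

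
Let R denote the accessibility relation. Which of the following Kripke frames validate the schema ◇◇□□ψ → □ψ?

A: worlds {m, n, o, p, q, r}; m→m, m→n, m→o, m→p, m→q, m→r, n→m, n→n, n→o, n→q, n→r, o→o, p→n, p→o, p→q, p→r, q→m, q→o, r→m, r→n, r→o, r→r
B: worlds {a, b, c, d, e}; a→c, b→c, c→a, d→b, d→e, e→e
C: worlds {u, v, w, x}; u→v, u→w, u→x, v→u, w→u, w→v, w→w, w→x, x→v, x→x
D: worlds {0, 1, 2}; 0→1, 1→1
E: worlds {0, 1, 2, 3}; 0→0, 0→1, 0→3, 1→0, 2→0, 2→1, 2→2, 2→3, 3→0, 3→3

D

This is the axiom for a generalized confluence (Geach) condition; its first-order frame correspondent is ∀x ∀y ∀z ((xR²y ∧ xRz) → ∃w (yR²w ∧ z = w)).
A: fails — mR²o, mRm but no w with oR²w and m=w.
B: fails — aR²a, aRc but no w with aR²w and c=w.
C: fails — uR²x, uRw but no t with xR²t and w=t.
D: ✓.
E: fails — 2R²0, 2R2 but no w with 0R²w and 2=w.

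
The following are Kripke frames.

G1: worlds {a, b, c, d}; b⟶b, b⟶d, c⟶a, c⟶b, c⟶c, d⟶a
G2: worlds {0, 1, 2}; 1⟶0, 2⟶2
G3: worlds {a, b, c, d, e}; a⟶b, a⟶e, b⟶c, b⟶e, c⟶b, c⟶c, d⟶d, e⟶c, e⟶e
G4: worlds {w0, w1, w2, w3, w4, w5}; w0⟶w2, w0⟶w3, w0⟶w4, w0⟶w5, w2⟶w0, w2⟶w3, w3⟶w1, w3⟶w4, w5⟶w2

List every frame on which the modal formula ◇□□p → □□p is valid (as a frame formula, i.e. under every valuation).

G2, G3

Frame correspondent (Sahlqvist): ∀x ∀y ∀z ((xRy ∧ xR²z) → ∃w (yR²w ∧ z = w)) — i.e. a generalized confluence (Geach) condition.
G1: fails — bRd, bR²a but no w with dR²w and a=w.
G2: satisfies the condition.
G3: satisfies the condition.
G4: fails — w0Rw2, w0R²w0 but no w with w2R²w and w0=w.
Valid on: G2, G3.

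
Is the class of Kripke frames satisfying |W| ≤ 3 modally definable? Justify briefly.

Not definable by any modal formula

Any modally definable frame class is closed under disjoint unions.
Any modal formula valid on each of 4 disjoint one-world frames is valid on their disjoint union (validity is preserved under disjoint unions). Each one-world frame has |W|=1≤3, but the union has |W|=4.
So no modal formula (or set of formulas) defines exactly the |W|≤3 frames.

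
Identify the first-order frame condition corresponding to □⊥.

□⊥ is valid iff no world has any successor (otherwise □⊥ fails at any world with one).
Conversely, any frame satisfying ∀x ∀y ¬Rxy validates the schema.
Frame condition: ∀x ∀y ¬Rxy.

emptiness of R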